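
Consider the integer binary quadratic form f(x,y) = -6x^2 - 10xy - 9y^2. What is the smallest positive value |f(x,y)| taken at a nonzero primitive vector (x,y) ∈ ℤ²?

translate: b→-2 (≡10 mod 12), so (6,10,9)→(6,-2,5)
flip: (6,-2,5)→(5,2,6)
reduced (well bottom): (5,2,6) with a≤c, −a<b≤a
well minimum |f| = |-5| = 5 (negative-definite)

5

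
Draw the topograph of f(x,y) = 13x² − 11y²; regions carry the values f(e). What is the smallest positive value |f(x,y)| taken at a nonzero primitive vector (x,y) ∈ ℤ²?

descent: ρ → (-11,22,2)  [lands on river]
river: ρ → (2,22,-11)
closes: descent 1, river 2
min |a| on river = 2

2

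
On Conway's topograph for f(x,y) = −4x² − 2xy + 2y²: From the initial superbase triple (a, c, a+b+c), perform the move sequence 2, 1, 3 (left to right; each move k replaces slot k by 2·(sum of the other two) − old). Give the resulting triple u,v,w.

start (-4,2,-4) = (f(1,0),f(0,1),f(1,1))
replace slot 2: 2·((-4)+(-4)) − 2 = -18 → (-4,-18,-4)
replace slot 1: 2·((-18)+(-4)) − (-4) = -40 → (-40,-18,-4)
replace slot 3: 2·((-40)+(-18)) − (-4) = -112 → (-40,-18,-112)

-40,-18,-112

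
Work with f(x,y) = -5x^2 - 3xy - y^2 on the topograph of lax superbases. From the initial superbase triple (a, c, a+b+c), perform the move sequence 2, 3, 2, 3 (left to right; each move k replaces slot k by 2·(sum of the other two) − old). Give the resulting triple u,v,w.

start (-5,-1,-9) = (f(1,0),f(0,1),f(1,1))
replace slot 2: 2·((-5)+(-9)) − (-1) = -27 → (-5,-27,-9)
replace slot 3: 2·((-5)+(-27)) − (-9) = -55 → (-5,-27,-55)
replace slot 2: 2·((-5)+(-55)) − (-27) = -93 → (-5,-93,-55)
replace slot 3: 2·((-5)+(-93)) − (-55) = -141 → (-5,-93,-141)

-5,-93,-141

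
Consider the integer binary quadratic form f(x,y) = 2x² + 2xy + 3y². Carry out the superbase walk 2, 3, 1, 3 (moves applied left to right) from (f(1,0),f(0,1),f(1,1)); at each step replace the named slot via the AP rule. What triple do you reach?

start (2,3,7) = (f(1,0),f(0,1),f(1,1))
replace slot 2: 2·(2+7) − 3 = 15 → (2,15,7)
replace slot 3: 2·(2+15) − 7 = 27 → (2,15,27)
replace slot 1: 2·(15+27) − 2 = 82 → (82,15,27)
replace slot 3: 2·(82+15) − 27 = 167 → (82,15,167)

82,15,167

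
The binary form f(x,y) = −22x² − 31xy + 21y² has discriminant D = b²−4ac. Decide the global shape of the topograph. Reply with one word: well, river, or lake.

D = b²−4ac = (-31)² − 4·(-22)·21 = 2809
D = 53² is a perfect square ⇒ form factors over ℤ ⇒ lakes

lake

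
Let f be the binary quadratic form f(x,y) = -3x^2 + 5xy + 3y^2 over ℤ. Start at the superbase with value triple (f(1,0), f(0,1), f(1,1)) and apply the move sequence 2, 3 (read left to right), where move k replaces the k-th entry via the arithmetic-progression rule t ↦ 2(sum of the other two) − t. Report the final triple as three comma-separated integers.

start (-3,3,5) = (f(1,0),f(0,1),f(1,1))
replace slot 2: 2·((-3)+5) − 3 = 1 → (-3,1,5)
replace slot 3: 2·((-3)+1) − 5 = -9 → (-3,1,-9)

-3,1,-9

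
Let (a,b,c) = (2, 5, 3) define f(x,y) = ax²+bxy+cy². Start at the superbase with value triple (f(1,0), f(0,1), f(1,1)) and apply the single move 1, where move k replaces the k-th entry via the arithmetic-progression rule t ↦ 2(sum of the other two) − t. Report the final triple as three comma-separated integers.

start (2,3,10) = (f(1,0),f(0,1),f(1,1))
replace slot 1: 2·(3+10) − 2 = 24 → (24,3,10)

24,3,10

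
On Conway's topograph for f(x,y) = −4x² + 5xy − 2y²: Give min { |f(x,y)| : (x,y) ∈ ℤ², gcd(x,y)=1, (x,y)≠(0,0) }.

translate: b→3 (≡-5 mod 8), so (4,-5,2)→(4,3,1)
flip: (4,3,1)→(1,-3,4)
translate: b→1 (≡-3 mod 2), so (1,-3,4)→(1,1,2)
reduced (well bottom): (1,1,2) with a≤c, −a<b≤a
well minimum |f| = |-1| = 1 (negative-definite)

1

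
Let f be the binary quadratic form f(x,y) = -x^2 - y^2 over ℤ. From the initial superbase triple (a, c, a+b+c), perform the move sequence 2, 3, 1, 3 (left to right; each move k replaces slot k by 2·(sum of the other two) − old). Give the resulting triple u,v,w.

start (-1,-1,-2) = (f(1,0),f(0,1),f(1,1))
replace slot 2: 2·((-1)+(-2)) − (-1) = -5 → (-1,-5,-2)
replace slot 3: 2·((-1)+(-5)) − (-2) = -10 → (-1,-5,-10)
replace slot 1: 2·((-5)+(-10)) − (-1) = -29 → (-29,-5,-10)
replace slot 3: 2·((-29)+(-5)) − (-10) = -58 → (-29,-5,-58)

-29,-5,-58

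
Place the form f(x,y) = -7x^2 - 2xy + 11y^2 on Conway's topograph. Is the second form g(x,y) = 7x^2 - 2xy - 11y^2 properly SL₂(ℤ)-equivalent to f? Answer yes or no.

D₁ = 312, D₂ = 312
river cycle of f (length 4): (-7, 12, 6), (6, 12, -7), (-7, 16, 2), (2, 16, -7)
river cycle of g (length 4): (7, 12, -6), (-6, 12, 7), (7, 16, -2), (-2, 16, 7)
cycles differ ⇒ inequivalent

no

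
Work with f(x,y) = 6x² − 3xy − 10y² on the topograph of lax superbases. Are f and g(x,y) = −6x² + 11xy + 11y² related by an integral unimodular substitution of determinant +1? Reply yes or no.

D₁ = 249, D₂ = 385
discriminants differ ⇒ not SL₂(ℤ)-equivalent

no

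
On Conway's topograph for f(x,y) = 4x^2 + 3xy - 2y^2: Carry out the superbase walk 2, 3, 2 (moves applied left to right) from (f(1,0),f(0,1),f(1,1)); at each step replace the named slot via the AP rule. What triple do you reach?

start (4,-2,5) = (f(1,0),f(0,1),f(1,1))
replace slot 2: 2·(4+5) − (-2) = 20 → (4,20,5)
replace slot 3: 2·(4+20) − 5 = 43 → (4,20,43)
replace slot 2: 2·(4+43) − 20 = 74 → (4,74,43)

4,74,43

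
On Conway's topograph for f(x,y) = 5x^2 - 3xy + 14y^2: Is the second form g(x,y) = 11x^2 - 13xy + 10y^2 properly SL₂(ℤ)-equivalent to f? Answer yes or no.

D₁ = -271, D₂ = -271
f: reduced (well bottom): (5,-3,14) with a≤c, −a<b≤a
g: translate: b→9 (≡-13 mod 22), so (11,-13,10)→(11,9,8)
g: flip: (11,9,8)→(8,-9,11)
g: translate: b→7 (≡-9 mod 16), so (8,-9,11)→(8,7,10)
g: reduced (well bottom): (8,7,10) with a≤c, −a<b≤a
reduced forms (5, -3, 14) vs (8, 7, 10) ⇒ inequivalent

no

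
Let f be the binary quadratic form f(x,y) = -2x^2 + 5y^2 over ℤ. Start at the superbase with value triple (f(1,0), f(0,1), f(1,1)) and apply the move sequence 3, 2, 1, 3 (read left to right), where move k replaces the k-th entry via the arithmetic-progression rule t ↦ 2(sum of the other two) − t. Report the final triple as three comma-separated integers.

start (-2,5,3) = (f(1,0),f(0,1),f(1,1))
replace slot 3: 2·((-2)+5) − 3 = 3 → (-2,5,3)
replace slot 2: 2·((-2)+3) − 5 = -3 → (-2,-3,3)
replace slot 1: 2·((-3)+3) − (-2) = 2 → (2,-3,3)
replace slot 3: 2·(2+(-3)) − 3 = -5 → (2,-3,-5)

2,-3,-5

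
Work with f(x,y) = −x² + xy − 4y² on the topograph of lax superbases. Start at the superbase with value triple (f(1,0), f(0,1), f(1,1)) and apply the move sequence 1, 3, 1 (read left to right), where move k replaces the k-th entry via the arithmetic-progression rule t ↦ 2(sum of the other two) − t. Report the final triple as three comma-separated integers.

start (-1,-4,-4) = (f(1,0),f(0,1),f(1,1))
replace slot 1: 2·((-4)+(-4)) − (-1) = -15 → (-15,-4,-4)
replace slot 3: 2·((-15)+(-4)) − (-4) = -34 → (-15,-4,-34)
replace slot 1: 2·((-4)+(-34)) − (-15) = -61 → (-61,-4,-34)

-61,-4,-34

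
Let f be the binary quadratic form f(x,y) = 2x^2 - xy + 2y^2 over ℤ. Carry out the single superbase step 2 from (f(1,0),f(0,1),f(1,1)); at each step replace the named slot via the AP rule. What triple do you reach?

start (2,2,3) = (f(1,0),f(0,1),f(1,1))
replace slot 2: 2·(2+3) − 2 = 8 → (2,8,3)

2,8,3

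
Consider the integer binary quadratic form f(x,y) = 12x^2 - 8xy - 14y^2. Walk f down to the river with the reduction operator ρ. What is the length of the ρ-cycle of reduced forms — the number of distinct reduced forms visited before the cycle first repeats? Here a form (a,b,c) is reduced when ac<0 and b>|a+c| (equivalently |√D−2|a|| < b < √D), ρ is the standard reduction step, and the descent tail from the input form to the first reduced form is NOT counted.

D = 736, ⌊√D⌋ = 27
descent: ρ → (-14,8,12)  [lands on river]
river: ρ → (12,16,-10)
river: ρ → (-10,24,4)
river: ρ → (4,24,-10)
river: ρ → (-10,16,12)
river: ρ → (12,8,-14)
river: ρ → (-14,20,6)
river: ρ → (6,16,-20)
river: ρ → (-20,24,2)
river: ρ → (2,24,-20)
river: ρ → (-20,16,6)
river: ρ → (6,20,-14)
ρ-cycle length = 12 (tail of 1 descent step not counted)

12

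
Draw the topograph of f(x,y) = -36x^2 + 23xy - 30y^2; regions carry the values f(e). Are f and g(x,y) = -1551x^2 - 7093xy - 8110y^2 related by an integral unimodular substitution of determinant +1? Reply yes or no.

D₁ = -3791, D₂ = -3791
f is negative-definite; reduce −f:
−f: flip: (36,-23,30)→(30,23,36)
−f: reduced (well bottom): (30,23,36) with a≤c, −a<b≤a
flip sign back: reduced form of f is (-30,-23,-36)
g is negative-definite; reduce −g:
−g: translate: b→889 (≡7093 mod 3102), so (1551,7093,8110)→(1551,889,128)
−g: flip: (1551,889,128)→(128,-889,1551)
−g: translate: b→-121 (≡-889 mod 256), so (128,-889,1551)→(128,-121,36)
−g: flip: (128,-121,36)→(36,121,128)
−g: translate: b→-23 (≡121 mod 72), so (36,121,128)→(36,-23,30)
−g: flip: (36,-23,30)→(30,23,36)
−g: reduced (well bottom): (30,23,36) with a≤c, −a<b≤a
flip sign back: reduced form of g is (-30,-23,-36)
reduced forms (-30, -23, -36) vs (-30, -23, -36) ⇒ equivalent

yes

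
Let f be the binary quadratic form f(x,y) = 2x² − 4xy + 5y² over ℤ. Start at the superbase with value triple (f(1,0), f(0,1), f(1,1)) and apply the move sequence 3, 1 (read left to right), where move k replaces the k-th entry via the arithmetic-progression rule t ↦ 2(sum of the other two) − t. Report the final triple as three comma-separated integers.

start (2,5,3) = (f(1,0),f(0,1),f(1,1))
replace slot 3: 2·(2+5) − 3 = 11 → (2,5,11)
replace slot 1: 2·(5+11) − 2 = 30 → (30,5,11)

30,5,11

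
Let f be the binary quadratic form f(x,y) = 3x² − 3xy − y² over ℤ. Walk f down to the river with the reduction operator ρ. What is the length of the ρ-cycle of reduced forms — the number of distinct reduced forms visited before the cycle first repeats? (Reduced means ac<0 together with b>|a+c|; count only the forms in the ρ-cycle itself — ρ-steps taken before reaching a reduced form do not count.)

D = 21, ⌊√D⌋ = 4
descent: ρ → (-1,3,3)  [lands on river]
river: ρ → (3,3,-1)
ρ-cycle length = 2 (tail of 1 descent step not counted)

2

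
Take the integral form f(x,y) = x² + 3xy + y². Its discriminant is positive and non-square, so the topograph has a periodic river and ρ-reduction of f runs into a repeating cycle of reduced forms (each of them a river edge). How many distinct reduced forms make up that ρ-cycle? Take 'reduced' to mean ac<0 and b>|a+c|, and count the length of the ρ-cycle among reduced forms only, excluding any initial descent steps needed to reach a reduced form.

D = 5, ⌊√D⌋ = 2
descent: ρ → (1,1,-1)  [lands on river]
river: ρ → (-1,1,1)
ρ-cycle length = 2 (tail of 1 descent step not counted)

2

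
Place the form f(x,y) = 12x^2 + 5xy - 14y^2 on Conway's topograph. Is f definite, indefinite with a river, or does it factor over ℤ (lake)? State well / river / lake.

D = b²−4ac = 5² − 4·12·(-14) = 697
D > 0 non-square ⇒ indefinite ⇒ periodic river

river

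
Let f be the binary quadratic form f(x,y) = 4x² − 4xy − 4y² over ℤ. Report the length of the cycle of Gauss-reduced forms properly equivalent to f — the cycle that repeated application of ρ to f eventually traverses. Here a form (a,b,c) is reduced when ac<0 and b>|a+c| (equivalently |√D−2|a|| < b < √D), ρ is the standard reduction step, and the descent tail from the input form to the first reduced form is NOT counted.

D = 80, ⌊√D⌋ = 8
descent: ρ → (-4,4,4)  [lands on river]
river: ρ → (4,4,-4)
ρ-cycle length = 2 (tail of 1 descent step not counted)

2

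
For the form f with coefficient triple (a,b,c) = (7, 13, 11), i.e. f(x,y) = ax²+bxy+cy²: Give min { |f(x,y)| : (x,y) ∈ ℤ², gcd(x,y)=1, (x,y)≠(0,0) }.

translate: b→-1 (≡13 mod 14), so (7,13,11)→(7,-1,5)
flip: (7,-1,5)→(5,1,7)
reduced (well bottom): (5,1,7) with a≤c, −a<b≤a
well minimum = a = 5

5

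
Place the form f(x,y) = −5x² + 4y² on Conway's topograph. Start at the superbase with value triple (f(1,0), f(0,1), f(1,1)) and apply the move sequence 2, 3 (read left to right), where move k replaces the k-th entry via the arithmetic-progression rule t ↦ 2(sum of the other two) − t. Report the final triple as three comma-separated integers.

start (-5,4,-1) = (f(1,0),f(0,1),f(1,1))
replace slot 2: 2·((-5)+(-1)) − 4 = -16 → (-5,-16,-1)
replace slot 3: 2·((-5)+(-16)) − (-1) = -41 → (-5,-16,-41)

-5,-16,-41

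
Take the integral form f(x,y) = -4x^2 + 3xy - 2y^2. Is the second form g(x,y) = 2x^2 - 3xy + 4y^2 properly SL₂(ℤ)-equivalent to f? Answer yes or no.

D₁ = -23, D₂ = -23
f is negative-definite; reduce −f:
−f: flip: (4,-3,2)→(2,3,4)
−f: translate: b→-1 (≡3 mod 4), so (2,3,4)→(2,-1,3)
−f: reduced (well bottom): (2,-1,3) with a≤c, −a<b≤a
flip sign back: reduced form of f is (-2,1,-3)
g: translate: b→1 (≡-3 mod 4), so (2,-3,4)→(2,1,3)
g: reduced (well bottom): (2,1,3) with a≤c, −a<b≤a
reduced forms (-2, 1, -3) vs (2, 1, 3) ⇒ inequivalent

no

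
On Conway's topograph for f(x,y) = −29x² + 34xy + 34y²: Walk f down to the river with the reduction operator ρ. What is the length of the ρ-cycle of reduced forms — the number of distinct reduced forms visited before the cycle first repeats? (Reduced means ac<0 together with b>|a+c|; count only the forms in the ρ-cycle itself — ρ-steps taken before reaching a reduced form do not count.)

D = 5100, ⌊√D⌋ = 71
river: ρ → (34,34,-29)
river: ρ → (-29,24,39)
river: ρ → (39,54,-14)
river: ρ → (-14,58,31)
river: ρ → (31,66,-6)
river: ρ → (-6,66,31)
river: ρ → (31,58,-14)
river: ρ → (-14,54,39)
river: ρ → (39,24,-29)
river: ρ → (-29,34,34)
ρ-cycle length = 10 (tail of 0 descent steps not counted)

10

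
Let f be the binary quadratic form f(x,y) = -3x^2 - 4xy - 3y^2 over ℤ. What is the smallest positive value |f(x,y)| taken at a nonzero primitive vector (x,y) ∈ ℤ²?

translate: b→-2 (≡4 mod 6), so (3,4,3)→(3,-2,2)
flip: (3,-2,2)→(2,2,3)
reduced (well bottom): (2,2,3) with a≤c, −a<b≤a
well minimum |f| = |-2| = 2 (negative-definite)

2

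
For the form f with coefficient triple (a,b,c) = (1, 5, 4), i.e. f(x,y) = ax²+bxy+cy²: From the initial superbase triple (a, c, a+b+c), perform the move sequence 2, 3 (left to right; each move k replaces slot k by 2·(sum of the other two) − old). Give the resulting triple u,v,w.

start (1,4,10) = (f(1,0),f(0,1),f(1,1))
replace slot 2: 2·(1+10) − 4 = 18 → (1,18,10)
replace slot 3: 2·(1+18) − 10 = 28 → (1,18,28)

1,18,28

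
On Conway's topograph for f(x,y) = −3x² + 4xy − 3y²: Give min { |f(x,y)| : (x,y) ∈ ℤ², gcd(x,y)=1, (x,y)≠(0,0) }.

translate: b→2 (≡-4 mod 6), so (3,-4,3)→(3,2,2)
flip: (3,2,2)→(2,-2,3)
translate: b→2 (≡-2 mod 4), so (2,-2,3)→(2,2,3)
reduced (well bottom): (2,2,3) with a≤c, −a<b≤a
well minimum |f| = |-2| = 2 (negative-definite)

2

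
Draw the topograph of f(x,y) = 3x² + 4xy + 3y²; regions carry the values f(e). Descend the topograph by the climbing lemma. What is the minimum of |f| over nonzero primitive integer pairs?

translate: b→-2 (≡4 mod 6), so (3,4,3)→(3,-2,2)
flip: (3,-2,2)→(2,2,3)
reduced (well bottom): (2,2,3) with a≤c, −a<b≤a
well minimum = a = 2

2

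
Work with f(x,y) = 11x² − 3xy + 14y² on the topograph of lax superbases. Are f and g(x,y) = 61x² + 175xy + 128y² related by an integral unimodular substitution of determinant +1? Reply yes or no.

D₁ = -607, D₂ = -607
f: reduced (well bottom): (11,-3,14) with a≤c, −a<b≤a
g: translate: b→53 (≡175 mod 122), so (61,175,128)→(61,53,14)
g: flip: (61,53,14)→(14,-53,61)
g: translate: b→3 (≡-53 mod 28), so (14,-53,61)→(14,3,11)
g: flip: (14,3,11)→(11,-3,14)
g: reduced (well bottom): (11,-3,14) with a≤c, −a<b≤a
reduced forms (11, -3, 14) vs (11, -3, 14) ⇒ equivalent

yes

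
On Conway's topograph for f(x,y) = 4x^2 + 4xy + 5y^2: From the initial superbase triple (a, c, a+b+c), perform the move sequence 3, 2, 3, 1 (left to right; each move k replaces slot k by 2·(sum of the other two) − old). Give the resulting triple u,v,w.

start (4,5,13) = (f(1,0),f(0,1),f(1,1))
replace slot 3: 2·(4+5) − 13 = 5 → (4,5,5)
replace slot 2: 2·(4+5) − 5 = 13 → (4,13,5)
replace slot 3: 2·(4+13) − 5 = 29 → (4,13,29)
replace slot 1: 2·(13+29) − 4 = 80 → (80,13,29)

80,13,29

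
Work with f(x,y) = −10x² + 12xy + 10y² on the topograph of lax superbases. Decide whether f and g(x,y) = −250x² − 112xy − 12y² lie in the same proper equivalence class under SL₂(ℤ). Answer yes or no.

D₁ = 544, D₂ = 544
river cycle of f (length 6): (10, 8, -12), (-12, 16, 6), (6, 20, -6), (-6, 16, 12), (12, 8, -10), (-10, 12, 10)
river cycle of g (length 6): (-12, 16, 6), (6, 20, -6), (-6, 16, 12), (12, 8, -10), (-10, 12, 10), (10, 8, -12)
cycles coincide ⇒ equivalent

yes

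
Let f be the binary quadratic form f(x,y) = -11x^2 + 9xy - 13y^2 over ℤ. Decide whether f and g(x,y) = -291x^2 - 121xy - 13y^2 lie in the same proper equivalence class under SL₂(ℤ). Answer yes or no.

D₁ = -491, D₂ = -491
f is negative-definite; reduce −f:
−f: reduced (well bottom): (11,-9,13) with a≤c, −a<b≤a
flip sign back: reduced form of f is (-11,9,-13)
g is negative-definite; reduce −g:
−g: flip: (291,121,13)→(13,-121,291)
−g: translate: b→9 (≡-121 mod 26), so (13,-121,291)→(13,9,11)
−g: flip: (13,9,11)→(11,-9,13)
−g: reduced (well bottom): (11,-9,13) with a≤c, −a<b≤a
flip sign back: reduced form of g is (-11,9,-13)
reduced forms (-11, 9, -13) vs (-11, 9, -13) ⇒ equivalent

yes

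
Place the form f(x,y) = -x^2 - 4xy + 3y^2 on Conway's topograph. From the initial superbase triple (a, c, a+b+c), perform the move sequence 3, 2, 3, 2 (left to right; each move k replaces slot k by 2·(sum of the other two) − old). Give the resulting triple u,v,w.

start (-1,3,-2) = (f(1,0),f(0,1),f(1,1))
replace slot 3: 2·((-1)+3) − (-2) = 6 → (-1,3,6)
replace slot 2: 2·((-1)+6) − 3 = 7 → (-1,7,6)
replace slot 3: 2·((-1)+7) − 6 = 6 → (-1,7,6)
replace slot 2: 2·((-1)+6) − 7 = 3 → (-1,3,6)

-1,3,6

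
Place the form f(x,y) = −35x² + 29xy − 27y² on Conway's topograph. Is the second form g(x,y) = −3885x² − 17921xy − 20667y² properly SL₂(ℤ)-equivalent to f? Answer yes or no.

D₁ = -2939, D₂ = -2939
f is negative-definite; reduce −f:
−f: flip: (35,-29,27)→(27,29,35)
−f: translate: b→-25 (≡29 mod 54), so (27,29,35)→(27,-25,33)
−f: reduced (well bottom): (27,-25,33) with a≤c, −a<b≤a
flip sign back: reduced form of f is (-27,25,-33)
g is negative-definite; reduce −g:
−g: translate: b→2381 (≡17921 mod 7770), so (3885,17921,20667)→(3885,2381,365)
−g: flip: (3885,2381,365)→(365,-2381,3885)
−g: translate: b→-191 (≡-2381 mod 730), so (365,-2381,3885)→(365,-191,27)
−g: flip: (365,-191,27)→(27,191,365)
−g: translate: b→-25 (≡191 mod 54), so (27,191,365)→(27,-25,33)
−g: reduced (well bottom): (27,-25,33) with a≤c, −a<b≤a
flip sign back: reduced form of g is (-27,25,-33)
reduced forms (-27, 25, -33) vs (-27, 25, -33) ⇒ equivalent

yes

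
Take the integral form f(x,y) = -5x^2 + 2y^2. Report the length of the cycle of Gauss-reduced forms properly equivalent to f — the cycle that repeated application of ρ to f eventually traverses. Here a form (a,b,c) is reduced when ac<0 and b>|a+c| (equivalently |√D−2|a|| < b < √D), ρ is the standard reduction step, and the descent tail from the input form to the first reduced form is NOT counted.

D = 40, ⌊√D⌋ = 6
descent: ρ → (2,4,-3)  [lands on river]
river: ρ → (-3,2,3)
river: ρ → (3,4,-2)
river: ρ → (-2,4,3)
river: ρ → (3,2,-3)
river: ρ → (-3,4,2)
ρ-cycle length = 6 (tail of 1 descent step not counted)

6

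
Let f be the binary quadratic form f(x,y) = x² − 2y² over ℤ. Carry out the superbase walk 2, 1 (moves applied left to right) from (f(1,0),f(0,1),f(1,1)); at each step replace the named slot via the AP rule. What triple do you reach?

start (1,-2,-1) = (f(1,0),f(0,1),f(1,1))
replace slot 2: 2·(1+(-1)) − (-2) = 2 → (1,2,-1)
replace slot 1: 2·(2+(-1)) − 1 = 1 → (1,2,-1)

1,2,-1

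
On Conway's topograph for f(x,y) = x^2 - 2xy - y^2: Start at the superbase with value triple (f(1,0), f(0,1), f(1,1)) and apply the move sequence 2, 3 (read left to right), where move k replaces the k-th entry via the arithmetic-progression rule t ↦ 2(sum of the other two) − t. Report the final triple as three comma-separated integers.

start (1,-1,-2) = (f(1,0),f(0,1),f(1,1))
replace slot 2: 2·(1+(-2)) − (-1) = -1 → (1,-1,-2)
replace slot 3: 2·(1+(-1)) − (-2) = 2 → (1,-1,2)

1,-1,2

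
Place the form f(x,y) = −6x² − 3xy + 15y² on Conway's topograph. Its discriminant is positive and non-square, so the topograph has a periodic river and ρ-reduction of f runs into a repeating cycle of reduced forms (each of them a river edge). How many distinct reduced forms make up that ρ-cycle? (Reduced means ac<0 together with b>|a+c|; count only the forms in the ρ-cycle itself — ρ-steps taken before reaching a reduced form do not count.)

D = 369, ⌊√D⌋ = 19
descent: ρ → (15,3,-6)
descent: ρ → (-6,9,12)  [lands on river]
river: ρ → (12,15,-3)
river: ρ → (-3,15,12)
river: ρ → (12,9,-6)
river: ρ → (-6,15,6)
river: ρ → (6,9,-12)
river: ρ → (-12,15,3)
river: ρ → (3,15,-12)
river: ρ → (-12,9,6)
river: ρ → (6,15,-6)
ρ-cycle length = 10 (tail of 2 descent steps not counted)

10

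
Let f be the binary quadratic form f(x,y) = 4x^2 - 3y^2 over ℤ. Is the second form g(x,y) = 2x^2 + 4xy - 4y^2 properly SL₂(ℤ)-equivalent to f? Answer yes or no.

D₁ = 48, D₂ = 48
river cycle of f (length 2): (-3, 6, 1), (1, 6, -3)
river cycle of g (length 2): (-4, 4, 2), (2, 4, -4)
cycles differ ⇒ inequivalent

no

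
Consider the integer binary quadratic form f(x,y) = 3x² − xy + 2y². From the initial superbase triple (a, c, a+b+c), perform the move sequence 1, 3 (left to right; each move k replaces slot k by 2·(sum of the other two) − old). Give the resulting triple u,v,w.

start (3,2,4) = (f(1,0),f(0,1),f(1,1))
replace slot 1: 2·(2+4) − 3 = 9 → (9,2,4)
replace slot 3: 2·(9+2) − 4 = 18 → (9,2,18)

9,2,18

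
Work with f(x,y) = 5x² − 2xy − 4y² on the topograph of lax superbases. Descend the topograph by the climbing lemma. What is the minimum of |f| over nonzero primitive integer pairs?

descent: ρ → (-4,2,5)  [lands on river]
river: ρ → (5,8,-1)
river: ρ → (-1,8,5)
river: ρ → (5,2,-4)
river: ρ → (-4,6,3)
river: ρ → (3,6,-4)
closes: descent 1, river 6
min |a| on river = 1

1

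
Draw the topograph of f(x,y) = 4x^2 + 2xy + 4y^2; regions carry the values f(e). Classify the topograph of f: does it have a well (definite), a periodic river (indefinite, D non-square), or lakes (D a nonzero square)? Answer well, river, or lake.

D = b²−4ac = 2² − 4·4·4 = -60
D < 0 ⇒ definite ⇒ every region one sign ⇒ single well

well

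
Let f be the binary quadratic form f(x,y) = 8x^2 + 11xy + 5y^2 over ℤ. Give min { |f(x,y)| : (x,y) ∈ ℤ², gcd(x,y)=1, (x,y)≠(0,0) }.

translate: b→-5 (≡11 mod 16), so (8,11,5)→(8,-5,2)
flip: (8,-5,2)→(2,5,8)
translate: b→1 (≡5 mod 4), so (2,5,8)→(2,1,5)
reduced (well bottom): (2,1,5) with a≤c, −a<b≤a
well minimum = a = 2

2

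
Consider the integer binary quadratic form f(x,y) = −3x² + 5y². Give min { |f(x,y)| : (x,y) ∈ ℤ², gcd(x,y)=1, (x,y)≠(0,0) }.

descent: ρ → (5,0,-3)
descent: ρ → (-3,6,2)  [lands on river]
river: ρ → (2,6,-3)
closes: descent 2, river 2
min |a| on river = 2

2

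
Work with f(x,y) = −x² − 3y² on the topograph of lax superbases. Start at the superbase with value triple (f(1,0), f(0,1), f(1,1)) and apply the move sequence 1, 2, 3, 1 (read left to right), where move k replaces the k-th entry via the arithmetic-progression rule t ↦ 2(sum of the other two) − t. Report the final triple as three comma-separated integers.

start (-1,-3,-4) = (f(1,0),f(0,1),f(1,1))
replace slot 1: 2·((-3)+(-4)) − (-1) = -13 → (-13,-3,-4)
replace slot 2: 2·((-13)+(-4)) − (-3) = -31 → (-13,-31,-4)
replace slot 3: 2·((-13)+(-31)) − (-4) = -84 → (-13,-31,-84)
replace slot 1: 2·((-31)+(-84)) − (-13) = -217 → (-217,-31,-84)

-217,-31,-84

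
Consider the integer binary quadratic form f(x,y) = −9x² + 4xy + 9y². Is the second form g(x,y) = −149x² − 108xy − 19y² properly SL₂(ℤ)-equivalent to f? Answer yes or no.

D₁ = 340, D₂ = 340
river cycle of f (length 10): (9, 14, -4), (-4, 18, 1), (1, 18, -4), (-4, 14, 9), (9, 4, -9), (-9, 14, 4), (4, 18, -1), (-1, 18, 4), (4, 14, -9), (-9, 4, 9)
river cycle of g (length 10): (4, 14, -9), (-9, 4, 9), (9, 14, -4), (-4, 18, 1), (1, 18, -4), (-4, 14, 9), (9, 4, -9), (-9, 14, 4), (4, 18, -1), (-1, 18, 4)
cycles coincide ⇒ equivalent

yes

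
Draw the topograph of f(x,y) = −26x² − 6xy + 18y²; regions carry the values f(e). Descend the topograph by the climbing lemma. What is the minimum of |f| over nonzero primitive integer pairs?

descent: ρ → (18,42,-2)  [lands on river]
river: ρ → (-2,42,18)
river: ρ → (18,30,-14)
river: ρ → (-14,26,22)
river: ρ → (22,18,-18)
river: ρ → (-18,18,22)
river: ρ → (22,26,-14)
river: ρ → (-14,30,18)
closes: descent 1, river 8
min |a| on river = 2

2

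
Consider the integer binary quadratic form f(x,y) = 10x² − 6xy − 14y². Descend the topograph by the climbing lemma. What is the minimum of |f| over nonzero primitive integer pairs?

descent: ρ → (-14,6,10)  [lands on river]
river: ρ → (10,14,-10)
river: ρ → (-10,6,14)
river: ρ → (14,22,-2)
river: ρ → (-2,22,14)
river: ρ → (14,6,-10)
river: ρ → (-10,14,10)
river: ρ → (10,6,-14)
river: ρ → (-14,22,2)
river: ρ → (2,22,-14)
closes: descent 1, river 10
min |a| on river = 2

2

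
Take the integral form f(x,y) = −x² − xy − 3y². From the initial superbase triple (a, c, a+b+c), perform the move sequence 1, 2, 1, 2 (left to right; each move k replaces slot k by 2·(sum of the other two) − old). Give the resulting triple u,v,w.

start (-1,-3,-5) = (f(1,0),f(0,1),f(1,1))
replace slot 1: 2·((-3)+(-5)) − (-1) = -15 → (-15,-3,-5)
replace slot 2: 2·((-15)+(-5)) − (-3) = -37 → (-15,-37,-5)
replace slot 1: 2·((-37)+(-5)) − (-15) = -69 → (-69,-37,-5)
replace slot 2: 2·((-69)+(-5)) − (-37) = -111 → (-69,-111,-5)

-69,-111,-5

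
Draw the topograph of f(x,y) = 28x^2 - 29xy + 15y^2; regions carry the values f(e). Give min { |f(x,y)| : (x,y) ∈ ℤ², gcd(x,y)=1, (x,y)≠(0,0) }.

translate: b→27 (≡-29 mod 56), so (28,-29,15)→(28,27,14)
flip: (28,27,14)→(14,-27,28)
translate: b→1 (≡-27 mod 28), so (14,-27,28)→(14,1,15)
reduced (well bottom): (14,1,15) with a≤c, −a<b≤a
well minimum = a = 14

14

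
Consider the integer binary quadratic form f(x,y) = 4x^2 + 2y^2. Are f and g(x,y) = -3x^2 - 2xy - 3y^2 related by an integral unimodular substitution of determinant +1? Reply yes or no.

D₁ = -32, D₂ = -32
f: flip: (4,0,2)→(2,0,4)
f: reduced (well bottom): (2,0,4) with a≤c, −a<b≤a
g is negative-definite; reduce −g:
−g: reduced (well bottom): (3,2,3) with a≤c, −a<b≤a
flip sign back: reduced form of g is (-3,-2,-3)
reduced forms (2, 0, 4) vs (-3, -2, -3) ⇒ inequivalent

no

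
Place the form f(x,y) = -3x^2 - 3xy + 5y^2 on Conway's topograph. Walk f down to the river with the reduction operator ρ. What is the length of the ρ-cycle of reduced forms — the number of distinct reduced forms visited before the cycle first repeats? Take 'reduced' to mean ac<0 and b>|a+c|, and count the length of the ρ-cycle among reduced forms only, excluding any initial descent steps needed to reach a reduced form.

D = 69, ⌊√D⌋ = 8
descent: ρ → (5,3,-3)  [lands on river]
river: ρ → (-3,3,5)
river: ρ → (5,7,-1)
river: ρ → (-1,7,5)
ρ-cycle length = 4 (tail of 1 descent step not counted)

4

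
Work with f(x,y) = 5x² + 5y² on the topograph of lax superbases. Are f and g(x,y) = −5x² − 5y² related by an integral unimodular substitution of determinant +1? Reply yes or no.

D₁ = -100, D₂ = -100
f: reduced (well bottom): (5,0,5) with a≤c, −a<b≤a
g is negative-definite; reduce −g:
−g: reduced (well bottom): (5,0,5) with a≤c, −a<b≤a
flip sign back: reduced form of g is (-5,0,-5)
reduced forms (5, 0, 5) vs (-5, 0, -5) ⇒ inequivalent

no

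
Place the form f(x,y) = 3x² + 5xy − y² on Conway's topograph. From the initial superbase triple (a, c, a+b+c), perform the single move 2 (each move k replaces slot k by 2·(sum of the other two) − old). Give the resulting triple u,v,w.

start (3,-1,7) = (f(1,0),f(0,1),f(1,1))
replace slot 2: 2·(3+7) − (-1) = 21 → (3,21,7)

3,21,7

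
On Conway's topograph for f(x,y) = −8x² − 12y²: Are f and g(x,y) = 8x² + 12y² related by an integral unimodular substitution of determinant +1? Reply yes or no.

D₁ = -384, D₂ = -384
f is negative-definite; reduce −f:
−f: reduced (well bottom): (8,0,12) with a≤c, −a<b≤a
flip sign back: reduced form of f is (-8,0,-12)
g: reduced (well bottom): (8,0,12) with a≤c, −a<b≤a
reduced forms (-8, 0, -12) vs (8, 0, 12) ⇒ inequivalent

no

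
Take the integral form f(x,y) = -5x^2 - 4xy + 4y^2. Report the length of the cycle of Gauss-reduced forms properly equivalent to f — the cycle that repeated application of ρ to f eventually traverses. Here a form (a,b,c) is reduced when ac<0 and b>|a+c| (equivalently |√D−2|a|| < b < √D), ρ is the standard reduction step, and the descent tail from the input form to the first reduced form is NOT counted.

D = 96, ⌊√D⌋ = 9
descent: ρ → (4,4,-5)  [lands on river]
river: ρ → (-5,6,3)
river: ρ → (3,6,-5)
river: ρ → (-5,4,4)
ρ-cycle length = 4 (tail of 1 descent step not counted)

4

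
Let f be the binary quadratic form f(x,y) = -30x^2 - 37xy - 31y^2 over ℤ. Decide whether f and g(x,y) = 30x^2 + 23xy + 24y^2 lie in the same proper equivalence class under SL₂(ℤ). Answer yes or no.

D₁ = -2351, D₂ = -2351
f is negative-definite; reduce −f:
−f: translate: b→-23 (≡37 mod 60), so (30,37,31)→(30,-23,24)
−f: flip: (30,-23,24)→(24,23,30)
−f: reduced (well bottom): (24,23,30) with a≤c, −a<b≤a
flip sign back: reduced form of f is (-24,-23,-30)
g: flip: (30,23,24)→(24,-23,30)
g: reduced (well bottom): (24,-23,30) with a≤c, −a<b≤a
reduced forms (-24, -23, -30) vs (24, -23, 30) ⇒ inequivalent

no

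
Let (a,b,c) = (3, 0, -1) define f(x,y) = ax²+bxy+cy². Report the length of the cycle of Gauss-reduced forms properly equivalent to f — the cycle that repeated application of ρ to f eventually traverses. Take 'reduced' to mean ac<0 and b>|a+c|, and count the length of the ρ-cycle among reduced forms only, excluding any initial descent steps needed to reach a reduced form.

D = 12, ⌊√D⌋ = 3
descent: ρ → (-1,2,2)  [lands on river]
river: ρ → (2,2,-1)
ρ-cycle length = 2 (tail of 1 descent step not counted)

2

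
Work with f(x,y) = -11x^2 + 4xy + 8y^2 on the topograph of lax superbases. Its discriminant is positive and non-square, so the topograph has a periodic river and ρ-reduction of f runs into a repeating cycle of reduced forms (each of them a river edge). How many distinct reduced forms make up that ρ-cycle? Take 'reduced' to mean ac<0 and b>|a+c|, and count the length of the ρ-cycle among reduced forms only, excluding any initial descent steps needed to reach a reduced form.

D = 368, ⌊√D⌋ = 19
river: ρ → (8,12,-7)
river: ρ → (-7,16,4)
river: ρ → (4,16,-7)
river: ρ → (-7,12,8)
river: ρ → (8,4,-11)
river: ρ → (-11,18,1)
river: ρ → (1,18,-11)
river: ρ → (-11,4,8)
ρ-cycle length = 8 (tail of 0 descent steps not counted)

8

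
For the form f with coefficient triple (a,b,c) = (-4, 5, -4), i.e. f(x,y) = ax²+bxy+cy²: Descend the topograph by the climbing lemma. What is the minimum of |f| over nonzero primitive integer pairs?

translate: b→3 (≡-5 mod 8), so (4,-5,4)→(4,3,3)
flip: (4,3,3)→(3,-3,4)
translate: b→3 (≡-3 mod 6), so (3,-3,4)→(3,3,4)
reduced (well bottom): (3,3,4) with a≤c, −a<b≤a
well minimum |f| = |-3| = 3 (negative-definite)

3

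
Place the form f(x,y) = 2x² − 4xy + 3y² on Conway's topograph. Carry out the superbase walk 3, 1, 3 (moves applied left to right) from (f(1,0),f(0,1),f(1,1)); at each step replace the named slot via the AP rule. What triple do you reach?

start (2,3,1) = (f(1,0),f(0,1),f(1,1))
replace slot 3: 2·(2+3) − 1 = 9 → (2,3,9)
replace slot 1: 2·(3+9) − 2 = 22 → (22,3,9)
replace slot 3: 2·(22+3) − 9 = 41 → (22,3,41)

22,3,41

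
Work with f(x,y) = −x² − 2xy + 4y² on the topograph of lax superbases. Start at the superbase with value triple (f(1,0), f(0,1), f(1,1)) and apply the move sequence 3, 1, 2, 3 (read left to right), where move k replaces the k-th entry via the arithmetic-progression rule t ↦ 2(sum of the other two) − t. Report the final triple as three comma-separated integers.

start (-1,4,1) = (f(1,0),f(0,1),f(1,1))
replace slot 3: 2·((-1)+4) − 1 = 5 → (-1,4,5)
replace slot 1: 2·(4+5) − (-1) = 19 → (19,4,5)
replace slot 2: 2·(19+5) − 4 = 44 → (19,44,5)
replace slot 3: 2·(19+44) − 5 = 121 → (19,44,121)

19,44,121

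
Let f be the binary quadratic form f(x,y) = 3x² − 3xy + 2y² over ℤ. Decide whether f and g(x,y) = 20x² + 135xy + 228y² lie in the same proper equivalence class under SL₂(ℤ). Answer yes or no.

D₁ = -15, D₂ = -15
f: translate: b→3 (≡-3 mod 6), so (3,-3,2)→(3,3,2)
f: flip: (3,3,2)→(2,-3,3)
f: translate: b→1 (≡-3 mod 4), so (2,-3,3)→(2,1,2)
f: reduced (well bottom): (2,1,2) with a≤c, −a<b≤a
g: translate: b→15 (≡135 mod 40), so (20,135,228)→(20,15,3)
g: flip: (20,15,3)→(3,-15,20)
g: translate: b→3 (≡-15 mod 6), so (3,-15,20)→(3,3,2)
g: flip: (3,3,2)→(2,-3,3)
g: translate: b→1 (≡-3 mod 4), so (2,-3,3)→(2,1,2)
g: reduced (well bottom): (2,1,2) with a≤c, −a<b≤a
reduced forms (2, 1, 2) vs (2, 1, 2) ⇒ equivalent

yes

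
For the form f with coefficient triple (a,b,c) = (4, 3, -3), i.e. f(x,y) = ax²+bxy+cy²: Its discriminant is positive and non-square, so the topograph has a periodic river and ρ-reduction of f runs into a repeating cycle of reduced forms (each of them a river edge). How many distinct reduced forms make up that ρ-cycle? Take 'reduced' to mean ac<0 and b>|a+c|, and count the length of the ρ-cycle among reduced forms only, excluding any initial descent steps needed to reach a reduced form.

D = 57, ⌊√D⌋ = 7
river: ρ → (-3,3,4)
river: ρ → (4,5,-2)
river: ρ → (-2,7,1)
river: ρ → (1,7,-2)
river: ρ → (-2,5,4)
river: ρ → (4,3,-3)
ρ-cycle length = 6 (tail of 0 descent steps not counted)

6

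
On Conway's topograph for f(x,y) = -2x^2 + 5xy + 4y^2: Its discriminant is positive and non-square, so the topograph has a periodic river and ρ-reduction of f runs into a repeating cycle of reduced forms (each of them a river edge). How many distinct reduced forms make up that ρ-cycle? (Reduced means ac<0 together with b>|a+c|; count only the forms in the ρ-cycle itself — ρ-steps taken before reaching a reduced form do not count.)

D = 57, ⌊√D⌋ = 7
river: ρ → (4,3,-3)
river: ρ → (-3,3,4)
river: ρ → (4,5,-2)
river: ρ → (-2,7,1)
river: ρ → (1,7,-2)
river: ρ → (-2,5,4)
ρ-cycle length = 6 (tail of 0 descent steps not counted)

6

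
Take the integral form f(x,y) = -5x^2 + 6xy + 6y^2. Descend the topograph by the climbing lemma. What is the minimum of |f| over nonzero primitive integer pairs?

river: ρ → (6,6,-5)
river: ρ → (-5,4,7)
river: ρ → (7,10,-2)
river: ρ → (-2,10,7)
river: ρ → (7,4,-5)
river: ρ → (-5,6,6)
closes: descent 0, river 6
min |a| on river = 2

2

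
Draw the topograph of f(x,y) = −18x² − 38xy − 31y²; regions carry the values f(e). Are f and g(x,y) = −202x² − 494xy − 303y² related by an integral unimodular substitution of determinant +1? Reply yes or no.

D₁ = -788, D₂ = -788
f is negative-definite; reduce −f:
−f: translate: b→2 (≡38 mod 36), so (18,38,31)→(18,2,11)
−f: flip: (18,2,11)→(11,-2,18)
−f: reduced (well bottom): (11,-2,18) with a≤c, −a<b≤a
flip sign back: reduced form of f is (-11,2,-18)
g is negative-definite; reduce −g:
−g: translate: b→90 (≡494 mod 404), so (202,494,303)→(202,90,11)
−g: flip: (202,90,11)→(11,-90,202)
−g: translate: b→-2 (≡-90 mod 22), so (11,-90,202)→(11,-2,18)
−g: reduced (well bottom): (11,-2,18) with a≤c, −a<b≤a
flip sign back: reduced form of g is (-11,2,-18)
reduced forms (-11, 2, -18) vs (-11, 2, -18) ⇒ equivalent

yes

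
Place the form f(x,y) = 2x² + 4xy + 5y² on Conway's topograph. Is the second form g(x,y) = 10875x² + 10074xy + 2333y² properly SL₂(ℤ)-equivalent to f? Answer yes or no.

D₁ = -24, D₂ = -24
f: translate: b→0 (≡4 mod 4), so (2,4,5)→(2,0,3)
f: reduced (well bottom): (2,0,3) with a≤c, −a<b≤a
g: flip: (10875,10074,2333)→(2333,-10074,10875)
g: translate: b→-742 (≡-10074 mod 4666), so (2333,-10074,10875)→(2333,-742,59)
g: flip: (2333,-742,59)→(59,742,2333)
g: translate: b→34 (≡742 mod 118), so (59,742,2333)→(59,34,5)
g: flip: (59,34,5)→(5,-34,59)
g: translate: b→-4 (≡-34 mod 10), so (5,-34,59)→(5,-4,2)
g: flip: (5,-4,2)→(2,4,5)
g: translate: b→0 (≡4 mod 4), so (2,4,5)→(2,0,3)
g: reduced (well bottom): (2,0,3) with a≤c, −a<b≤a
reduced forms (2, 0, 3) vs (2, 0, 3) ⇒ equivalent

yes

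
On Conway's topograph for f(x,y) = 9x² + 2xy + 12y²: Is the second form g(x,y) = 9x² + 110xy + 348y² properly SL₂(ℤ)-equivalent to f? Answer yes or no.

D₁ = -428, D₂ = -428
f: reduced (well bottom): (9,2,12) with a≤c, −a<b≤a
g: translate: b→2 (≡110 mod 18), so (9,110,348)→(9,2,12)
g: reduced (well bottom): (9,2,12) with a≤c, −a<b≤a
reduced forms (9, 2, 12) vs (9, 2, 12) ⇒ equivalent

yes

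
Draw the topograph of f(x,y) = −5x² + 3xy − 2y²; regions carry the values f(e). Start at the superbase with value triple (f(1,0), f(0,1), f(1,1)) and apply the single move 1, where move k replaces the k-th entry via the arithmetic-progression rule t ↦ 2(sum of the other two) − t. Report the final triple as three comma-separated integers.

start (-5,-2,-4) = (f(1,0),f(0,1),f(1,1))
replace slot 1: 2·((-2)+(-4)) − (-5) = -7 → (-7,-2,-4)

-7,-2,-4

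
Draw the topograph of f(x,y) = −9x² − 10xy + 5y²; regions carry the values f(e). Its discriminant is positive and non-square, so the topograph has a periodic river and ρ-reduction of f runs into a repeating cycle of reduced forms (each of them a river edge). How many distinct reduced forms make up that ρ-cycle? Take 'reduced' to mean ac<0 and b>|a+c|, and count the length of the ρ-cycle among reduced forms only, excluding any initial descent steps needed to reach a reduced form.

D = 280, ⌊√D⌋ = 16
descent: ρ → (5,10,-9)  [lands on river]
river: ρ → (-9,8,6)
river: ρ → (6,16,-1)
river: ρ → (-1,16,6)
river: ρ → (6,8,-9)
river: ρ → (-9,10,5)
ρ-cycle length = 6 (tail of 1 descent step not counted)

6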